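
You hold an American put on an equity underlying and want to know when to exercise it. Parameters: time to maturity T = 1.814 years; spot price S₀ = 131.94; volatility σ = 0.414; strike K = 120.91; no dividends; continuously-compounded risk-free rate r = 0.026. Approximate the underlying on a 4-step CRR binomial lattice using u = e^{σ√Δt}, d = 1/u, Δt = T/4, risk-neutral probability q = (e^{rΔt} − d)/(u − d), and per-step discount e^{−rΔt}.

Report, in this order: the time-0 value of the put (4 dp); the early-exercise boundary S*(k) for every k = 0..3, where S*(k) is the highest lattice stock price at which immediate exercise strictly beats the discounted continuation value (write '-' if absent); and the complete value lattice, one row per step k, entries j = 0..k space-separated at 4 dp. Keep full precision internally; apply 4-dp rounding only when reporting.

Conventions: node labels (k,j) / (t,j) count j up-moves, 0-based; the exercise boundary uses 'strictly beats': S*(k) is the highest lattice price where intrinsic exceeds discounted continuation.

Δt=0.45350, u=1.32154, d=0.75669, q=0.45175, disc=e^(-rΔt)=0.98828
k=4 terminal: V=max(K-S,0) → 77.6531 45.3632 0.0000 0.0000 0.0000
k=3: j=0 S=57.1657 intr=63.7443 cont=62.3270 V=63.7443[EX]; j=1 S=99.8381 intr=21.0719 cont=24.5790 V=24.5790[hold]; j=2 S=174.3640 intr=0.0000 cont=0.0000 V=0.0000[hold]; j=3 S=304.5210 intr=0.0000 cont=0.0000 V=0.0000[hold]  S*(3)=57.1657
k=2: j=0 S=75.5468 intr=45.3632 cont=45.5117 V=45.5117[hold]; j=1 S=131.9400 intr=0.0000 cont=13.3176 V=13.3176[hold]; j=2 S=230.4289 intr=0.0000 cont=0.0000 V=0.0000[hold]  S*(2)=-
k=1: j=0 S=99.8381 intr=21.0719 cont=30.6051 V=30.6051[hold]; j=1 S=174.3640 intr=0.0000 cont=7.2158 V=7.2158[hold]  S*(1)=-
k=0: j=0 S=131.9400 intr=0.0000 cont=19.8042 V=19.8042[hold]  S*(0)=-

price = 19.8042
boundary = - - - 57.1657
tree:
19.8042
30.6051 7.2158
45.5117 13.3176 0.0000
63.7443 24.5790 0.0000 0.0000
77.6531 45.3632 0.0000 0.0000 0.0000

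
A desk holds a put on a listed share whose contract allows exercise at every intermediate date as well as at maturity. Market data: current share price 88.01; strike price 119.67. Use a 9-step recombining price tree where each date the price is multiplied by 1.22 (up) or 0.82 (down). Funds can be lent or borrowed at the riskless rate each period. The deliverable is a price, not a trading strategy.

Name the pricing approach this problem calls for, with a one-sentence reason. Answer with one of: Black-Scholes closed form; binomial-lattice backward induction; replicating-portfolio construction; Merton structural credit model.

framework: binomial-lattice backward induction

Key observation: the defining feature is the embedded early-exercise option across 9 discrete dates on the spot-88.01 tree; pricing the strike-119.67 put means working backward with an exercise test at every node.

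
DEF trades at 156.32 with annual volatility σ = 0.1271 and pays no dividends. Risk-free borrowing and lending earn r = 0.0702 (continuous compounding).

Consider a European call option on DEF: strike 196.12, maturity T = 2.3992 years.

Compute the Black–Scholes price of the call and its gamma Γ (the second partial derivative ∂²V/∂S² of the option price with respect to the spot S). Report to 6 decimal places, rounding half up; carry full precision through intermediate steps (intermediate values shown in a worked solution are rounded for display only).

σ√T = 0.1271·√2.3992 = 0.196870
d₁ = (ln(S/K) + (r+σ²/2)T) / (σ√T) = (ln(156.32/196.12) + (0.0702+0.1271²/2)·2.3992) / 0.196870 = (-0.226822 + 0.187803) / 0.196870 = -0.198196
d₂ = d₁ − σ√T = -0.198196 − 0.196870 = -0.395066
e^{−rT} = 0.844996
N(d₁) = 0.421446,  N(d₂) = 0.346397
Call price V = S·N(d₁) − K·e^{−rT}·N(d₂) = 65.880392 − 57.405109 = 8.475283
φ(d₁) = (1/√(2π))·e^{−d₁²/2} = 0.391183
Γ = φ(d₁) / (S·σ·√T) = 0.012711

price = 8.475283
Γ = 0.012711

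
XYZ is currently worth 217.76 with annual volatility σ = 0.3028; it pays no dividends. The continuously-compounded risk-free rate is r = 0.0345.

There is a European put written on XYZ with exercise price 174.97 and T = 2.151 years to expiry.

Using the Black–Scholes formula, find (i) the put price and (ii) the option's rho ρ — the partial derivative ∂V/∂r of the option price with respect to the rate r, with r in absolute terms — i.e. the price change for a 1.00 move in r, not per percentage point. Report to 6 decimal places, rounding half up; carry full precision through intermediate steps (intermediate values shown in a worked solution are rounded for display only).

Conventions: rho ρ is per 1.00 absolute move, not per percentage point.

price = 12.596236
ρ = -115.596742

σ√T = 0.3028·√2.151 = 0.444095
d₁ = (ln(S/K) + (r+σ²/2)T) / (σ√T) = (ln(217.76/174.97) + (0.0345+0.3028²/2)·2.151) / 0.444095 = (0.218779 + 0.172820) / 0.444095 = 0.881790
d₂ = d₁ − σ√T = 0.881790 − 0.444095 = 0.437695
e^{−rT} = 0.928477
N(−d₁) = 0.188945,  N(−d₂) = 0.330804
Put price V = K·e^{−rT}·N(−d₂) − S·N(−d₁) = 53.740931 − 41.144694 = 12.596236
ρ = −K·T·e^{−rT}·N(−d₂) = -115.596742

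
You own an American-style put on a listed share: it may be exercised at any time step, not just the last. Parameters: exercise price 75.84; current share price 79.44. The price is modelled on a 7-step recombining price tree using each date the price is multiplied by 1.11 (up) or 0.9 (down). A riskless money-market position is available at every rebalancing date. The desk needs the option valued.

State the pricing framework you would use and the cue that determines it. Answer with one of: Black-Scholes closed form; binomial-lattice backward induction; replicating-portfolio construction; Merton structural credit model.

Key observation: the defining feature is the embedded early-exercise option across 7 discrete dates on the spot-79.44 tree; pricing the strike-75.84 put means working backward with an exercise test at every node.

framework: binomial-lattice backward induction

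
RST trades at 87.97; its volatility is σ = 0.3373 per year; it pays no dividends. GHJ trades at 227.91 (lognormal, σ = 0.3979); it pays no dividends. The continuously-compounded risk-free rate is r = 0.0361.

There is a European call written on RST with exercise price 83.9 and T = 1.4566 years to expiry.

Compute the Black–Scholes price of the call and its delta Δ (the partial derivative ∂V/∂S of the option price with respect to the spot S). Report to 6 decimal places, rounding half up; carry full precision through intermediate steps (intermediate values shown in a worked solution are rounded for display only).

σ√T = 0.3373·√1.4566 = 0.407086
d₁ = (ln(S/K) + (r+σ²/2)T) / (σ√T) = (ln(87.97/83.9) + (0.0361+0.3373²/2)·1.4566) / 0.407086 = (0.047370 + 0.135443) / 0.407086 = 0.449077
d₂ = d₁ − σ√T = 0.449077 − 0.407086 = 0.041991
e^{−rT} = 0.948775
N(d₁) = 0.673312,  N(d₂) = 0.516747
Call price V = S·N(d₁) − K·e^{−rT}·N(d₂) = 59.231254 − 41.134221 = 18.097033
Δ = N(d₁) = 0.673312

price = 18.097033
Δ = 0.673312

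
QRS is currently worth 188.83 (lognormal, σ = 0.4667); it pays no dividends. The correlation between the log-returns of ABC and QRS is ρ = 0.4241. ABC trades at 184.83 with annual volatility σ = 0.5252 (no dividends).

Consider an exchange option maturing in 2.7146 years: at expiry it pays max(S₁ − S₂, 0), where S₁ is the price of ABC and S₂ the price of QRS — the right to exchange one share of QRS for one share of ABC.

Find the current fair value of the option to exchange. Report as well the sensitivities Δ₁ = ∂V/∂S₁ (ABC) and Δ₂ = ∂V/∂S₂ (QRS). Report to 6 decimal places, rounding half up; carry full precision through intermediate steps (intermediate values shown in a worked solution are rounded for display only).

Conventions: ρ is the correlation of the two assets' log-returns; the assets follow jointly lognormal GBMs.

σ_eff = √(σ₁² + σ₂² − 2ρσ₁σ₂) = √(0.5252² + 0.4667² − 2·0.4241·0.5252·0.4667) = 0.534547
d₁ = (ln(S₁/S₂) + (q₂ − q₁ + σ_eff²/2)T) / (σ_eff√T) = (ln(184.83/188.83) + (0.0 − 0.0 + 0.142870)·2.7146) / 0.880723 = 0.416051
d₂ = d₁ − σ_eff√T = 0.416051 − 0.880723 = -0.464672
N(d₁) = 0.661314,  N(d₂) = 0.321083
V = S₁·e^{−q₁T}·N(d₁) − S₂·e^{−q₂T}·N(d₂) = 122.230601 − 60.630162 = 61.600439
Key observation: no risk-free rate is needed — with the second asset as numeraire the exchange option is a call on the ratio S₁/S₂, and r cancels out of the value.
Δ₁ = e^{−q₁T}·N(d₁) = 0.661314;  Δ₂ = −e^{−q₂T}·N(d₂) = -0.321083

exchange price = 61.600439
Δ1 = 0.661314
Δ2 = -0.321083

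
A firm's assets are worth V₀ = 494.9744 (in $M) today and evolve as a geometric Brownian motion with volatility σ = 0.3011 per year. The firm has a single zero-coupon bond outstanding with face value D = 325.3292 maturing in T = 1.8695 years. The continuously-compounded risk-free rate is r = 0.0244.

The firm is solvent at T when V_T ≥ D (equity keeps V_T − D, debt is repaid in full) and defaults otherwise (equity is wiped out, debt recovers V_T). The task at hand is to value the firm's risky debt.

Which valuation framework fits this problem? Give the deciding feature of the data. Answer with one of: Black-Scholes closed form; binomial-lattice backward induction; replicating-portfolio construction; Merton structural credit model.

Key observation: the asked-for credit quantity lives on the firm's capital structure — asset value, asset volatility, debt face 325.3292 — which is the structural model's domain.

framework: Merton structural credit model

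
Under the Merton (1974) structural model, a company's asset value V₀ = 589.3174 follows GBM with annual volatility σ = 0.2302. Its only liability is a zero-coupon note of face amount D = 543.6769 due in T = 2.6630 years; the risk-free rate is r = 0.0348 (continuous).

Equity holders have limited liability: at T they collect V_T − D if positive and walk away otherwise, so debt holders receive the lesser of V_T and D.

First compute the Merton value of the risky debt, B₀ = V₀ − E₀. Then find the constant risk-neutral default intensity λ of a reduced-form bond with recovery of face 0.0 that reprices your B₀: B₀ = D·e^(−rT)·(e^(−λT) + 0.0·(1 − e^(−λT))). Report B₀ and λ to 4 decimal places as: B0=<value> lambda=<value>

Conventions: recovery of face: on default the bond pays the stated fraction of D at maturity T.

Apply the equity-as-call identities (strike 543.6769, horizon 2.6630 years):
d₁ = [ln(V₀/D) + (r + σ²/2)T] / (σ√T)
   = [ln(589.3174/543.6769) + (0.0348 + 0.5·0.2302²)·2.6630] / (0.2302·√2.6630)
   = [0.080610 + 0.163231] / 0.375656 = 0.649107
d₂ = d₁ − σ√T = 0.649107 − 0.375656 = 0.273450
N(d₁) = 0.741865,  N(d₂) = 0.607746,  e^(−rT) = 0.911492
E₀ = V₀·N(d₁) − D·e^(−rT)·N(d₂)
   = 589.3174·0.741865 − 543.6769·0.911492·0.607746 = 136.021028
B₀ = V₀ − E₀ = 589.3174 − 136.021028 = 453.296372
e^(−λT) = (B₀·e^(rT)/D − 0)/(1 − 0) = (453.2964·1.097102/543.6769 − 0)/1 = 0.91472069
λ = −ln(0.91472069)/2.6630 = 0.033472

B0=453.2964 lambda=0.0335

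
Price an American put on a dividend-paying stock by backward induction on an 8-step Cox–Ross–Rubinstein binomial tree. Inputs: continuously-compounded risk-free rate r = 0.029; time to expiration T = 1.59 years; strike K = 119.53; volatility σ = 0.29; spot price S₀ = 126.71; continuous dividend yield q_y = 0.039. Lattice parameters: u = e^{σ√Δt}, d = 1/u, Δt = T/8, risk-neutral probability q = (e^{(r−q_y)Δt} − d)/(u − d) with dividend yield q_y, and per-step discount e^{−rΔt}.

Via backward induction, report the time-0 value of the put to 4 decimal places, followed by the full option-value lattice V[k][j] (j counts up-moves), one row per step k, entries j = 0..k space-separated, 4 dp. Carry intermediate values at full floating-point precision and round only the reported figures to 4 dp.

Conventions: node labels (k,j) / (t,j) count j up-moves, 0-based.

price = 14.7894
tree:
14.7894
20.3768 8.4179
27.2885 12.5213 3.7079
35.3749 18.1412 6.0830 0.9671
44.2138 25.4460 9.7963 1.8014 0.0000
53.1450 34.2877 15.3891 3.3557 0.0000 0.0000
61.1960 43.9829 23.3403 6.2509 0.0000 0.0000 0.0000
68.2706 53.1450 33.5562 11.6441 0.0000 0.0000 0.0000 0.0000
74.4872 61.1960 43.9829 21.6904 0.0000 0.0000 0.0000 0.0000 0.0000

Δt=0.19875  u=1.13802  d=0.87872  q=0.46007  discount=0.99425
step 8 (expiry): payoffs max(K−S,0) = 74.4872 61.1960 43.9829 21.6904 0.0000 0.0000 0.0000 0.0000 0.0000
k=7: (k=7,j=0): S=51.2594, K−S=68.2706, hold=67.9794 ⇒ V=68.2706 exercise | (k=7,j=1): S=66.3850, K−S=53.1450, hold=52.9706 ⇒ V=53.1450 exercise | (k=7,j=2): S=85.9738, K−S=33.5562, hold=33.5330 ⇒ V=33.5562 exercise | (k=7,j=3): S=111.3429, K−S=8.1871, hold=11.6441 ⇒ V=11.6441 continue | (k=7,j=4): S=144.1980, K−S=0.0000, hold=0.0000 ⇒ V=0.0000 continue | (k=7,j=5): S=186.7478, K−S=0.0000, hold=0.0000 ⇒ V=0.0000 continue | (k=7,j=6): S=241.8532, K−S=0.0000, hold=0.0000 ⇒ V=0.0000 continue | (k=7,j=7): S=313.2192, K−S=0.0000, hold=0.0000 ⇒ V=0.0000 continue
k=6: (k=6,j=0): S=58.3340, K−S=61.1960, hold=60.9595 ⇒ V=61.1960 exercise | (k=6,j=1): S=75.5471, K−S=43.9829, hold=43.8792 ⇒ V=43.9829 exercise | (k=6,j=2): S=97.8396, K−S=21.6904, hold=23.3403 ⇒ V=23.3403 continue | (k=6,j=3): S=126.7100, K−S=0.0000, hold=6.2509 ⇒ V=6.2509 continue | (k=6,j=4): S=164.0995, K−S=0.0000, hold=0.0000 ⇒ V=0.0000 continue | (k=6,j=5): S=212.5219, K−S=0.0000, hold=0.0000 ⇒ V=0.0000 continue | (k=6,j=6): S=275.2328, K−S=0.0000, hold=0.0000 ⇒ V=0.0000 continue
k=5: (k=5,j=0): S=66.3850, K−S=53.1450, hold=52.9706 ⇒ V=53.1450 exercise | (k=5,j=1): S=85.9738, K−S=33.5562, hold=34.2877 ⇒ V=34.2877 continue | (k=5,j=2): S=111.3429, K−S=8.1871, hold=15.3891 ⇒ V=15.3891 continue | (k=5,j=3): S=144.1980, K−S=0.0000, hold=3.3557 ⇒ V=3.3557 continue | (k=5,j=4): S=186.7478, K−S=0.0000, hold=0.0000 ⇒ V=0.0000 continue | (k=5,j=5): S=241.8532, K−S=0.0000, hold=0.0000 ⇒ V=0.0000 continue
k=4: (k=4,j=0): S=75.5471, K−S=43.9829, hold=44.2138 ⇒ V=44.2138 continue | (k=4,j=1): S=97.8396, K−S=21.6904, hold=25.4460 ⇒ V=25.4460 continue | (k=4,j=2): S=126.7100, K−S=0.0000, hold=9.7963 ⇒ V=9.7963 continue | (k=4,j=3): S=164.0995, K−S=0.0000, hold=1.8014 ⇒ V=1.8014 continue | (k=4,j=4): S=212.5219, K−S=0.0000, hold=0.0000 ⇒ V=0.0000 continue
k=3: (k=3,j=0): S=85.9738, K−S=33.5562, hold=35.3749 ⇒ V=35.3749 continue | (k=3,j=1): S=111.3429, K−S=8.1871, hold=18.1412 ⇒ V=18.1412 continue | (k=3,j=2): S=144.1980, K−S=0.0000, hold=6.0830 ⇒ V=6.0830 continue | (k=3,j=3): S=186.7478, K−S=0.0000, hold=0.9671 ⇒ V=0.9671 continue
k=2: (k=2,j=0): S=97.8396, K−S=21.6904, hold=27.2885 ⇒ V=27.2885 continue | (k=2,j=1): S=126.7100, K−S=0.0000, hold=12.5213 ⇒ V=12.5213 continue | (k=2,j=2): S=164.0995, K−S=0.0000, hold=3.7079 ⇒ V=3.7079 continue
k=1: (k=1,j=0): S=111.3429, K−S=8.1871, hold=20.3768 ⇒ V=20.3768 continue | (k=1,j=1): S=144.1980, K−S=0.0000, hold=8.4179 ⇒ V=8.4179 continue
k=0: (k=0,j=0): S=126.7100, K−S=0.0000, hold=14.7894 ⇒ V=14.7894 continue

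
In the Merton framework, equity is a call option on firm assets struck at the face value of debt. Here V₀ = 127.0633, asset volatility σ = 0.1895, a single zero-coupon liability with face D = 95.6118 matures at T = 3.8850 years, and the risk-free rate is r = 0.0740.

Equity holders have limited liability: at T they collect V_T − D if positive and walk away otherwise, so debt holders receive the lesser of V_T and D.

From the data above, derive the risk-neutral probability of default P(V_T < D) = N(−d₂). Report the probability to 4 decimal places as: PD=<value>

PD=0.0894

With assets at 127.0633 and a single debt payment of 95.6118 at 3.8850 years:
d₁ = [ln(V₀/D) + (r + σ²/2)T] / (σ√T)
   = [ln(127.0633/95.6118) + (0.0740 + 0.5·0.1895²)·3.8850] / (0.1895·√3.8850)
   = [0.284389 + 0.357246] / 0.373512 = 1.717842
d₂ = d₁ − σ√T = 1.717842 − 0.373512 = 1.344330
risk-neutral PD = N(−d₂) = N(-1.344330) = 0.089421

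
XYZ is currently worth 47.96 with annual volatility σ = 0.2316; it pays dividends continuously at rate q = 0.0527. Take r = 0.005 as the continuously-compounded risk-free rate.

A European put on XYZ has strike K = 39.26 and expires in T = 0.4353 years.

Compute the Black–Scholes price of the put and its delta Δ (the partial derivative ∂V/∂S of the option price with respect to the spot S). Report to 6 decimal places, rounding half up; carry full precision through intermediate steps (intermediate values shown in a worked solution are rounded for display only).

σ√T = 0.2316·√0.4353 = 0.152803
d₁ = (ln(S/K) + (r−q+σ²/2)T) / (σ√T) = (ln(47.96/39.26) + (0.005−0.0527+0.2316²/2)·0.4353) / 0.152803 = (0.200161 − 0.009089) / 0.152803 = 1.250442
d₂ = d₁ − σ√T = 1.250442 − 0.152803 = 1.097639
e^{−rT} = 0.997826
e^{−qT} = 0.977321
N(−d₁) = 0.105569,  N(−d₂) = 0.136181
Put price V = K·e^{−rT}·N(−d₂) − S·e^{−qT}·N(−d₁) = 5.334846 − 4.948264 = 0.386583
Δ = −e^{−qT}·N(−d₁) = -0.103175

price = 0.386583
Δ = -0.103175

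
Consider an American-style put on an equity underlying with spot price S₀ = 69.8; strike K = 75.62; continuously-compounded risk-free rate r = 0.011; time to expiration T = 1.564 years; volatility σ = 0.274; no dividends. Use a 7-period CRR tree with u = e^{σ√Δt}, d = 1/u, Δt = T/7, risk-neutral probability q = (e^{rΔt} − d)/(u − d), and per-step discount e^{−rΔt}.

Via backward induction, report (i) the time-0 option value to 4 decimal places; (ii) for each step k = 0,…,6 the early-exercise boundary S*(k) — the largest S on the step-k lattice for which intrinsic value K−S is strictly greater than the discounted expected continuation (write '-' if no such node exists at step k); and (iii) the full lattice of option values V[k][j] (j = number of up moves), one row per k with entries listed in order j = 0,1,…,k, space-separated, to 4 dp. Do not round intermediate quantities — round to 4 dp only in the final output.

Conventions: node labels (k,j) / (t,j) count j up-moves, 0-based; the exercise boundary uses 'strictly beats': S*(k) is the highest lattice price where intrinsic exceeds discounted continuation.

price = 12.4541
boundary = - - - 47.3274 41.5781 47.3274 53.8716
tree:
12.4541
16.9828 7.5556
22.3593 11.1787 3.6243
28.2926 15.9727 5.9830 1.0582
34.0419 21.8455 9.6195 2.0289 0.0000
39.0927 28.2926 14.8933 3.8900 0.0000 0.0000
43.5300 34.0419 21.7484 7.4581 0.0000 0.0000 0.0000
47.4283 39.0927 28.2926 14.2992 0.0000 0.0000 0.0000 0.0000

params: Δt=0.22343 u=1.13828 d=0.87852 q=0.47714 e^(-rΔt)=0.99755
t_7 payoffs: 47.4283 39.0927 28.2926 14.2992 0.0000 0.0000 0.0000 0.0000
t_6: node(6,0) S=32.0900 payoff=43.5300 vs cont=43.3444 → 43.5300 [stop]  node(6,1) S=41.5781 payoff=34.0419 vs cont=33.8563 → 34.0419 [stop]  node(6,2) S=53.8716 payoff=21.7484 vs cont=21.5627 → 21.7484 [stop]  node(6,3) S=69.8000 payoff=5.8200 vs cont=7.4581 → 7.4581 [wait]  node(6,4) S=90.4379 payoff=0.0000 vs cont=0.0000 → 0.0000 [wait]  node(6,5) S=117.1780 payoff=0.0000 vs cont=0.0000 → 0.0000 [wait]  node(6,6) S=151.8243 payoff=0.0000 vs cont=0.0000 → 0.0000 [wait]  ⇒ S*(6)=53.8716
t_5: node(5,0) S=36.5273 payoff=39.0927 vs cont=38.9071 → 39.0927 [stop]  node(5,1) S=47.3274 payoff=28.2926 vs cont=28.1070 → 28.2926 [stop]  node(5,2) S=61.3208 payoff=14.2992 vs cont=14.8933 → 14.8933 [wait]  node(5,3) S=79.4517 payoff=0.0000 vs cont=3.8900 → 3.8900 [wait]  node(5,4) S=102.9434 payoff=0.0000 vs cont=0.0000 → 0.0000 [wait]  node(5,5) S=133.3809 payoff=0.0000 vs cont=0.0000 → 0.0000 [wait]  ⇒ S*(5)=47.3274
t_4: node(4,0) S=41.5781 payoff=34.0419 vs cont=33.8563 → 34.0419 [stop]  node(4,1) S=53.8716 payoff=21.7484 vs cont=21.8455 → 21.8455 [wait]  node(4,2) S=69.8000 payoff=5.8200 vs cont=9.6195 → 9.6195 [wait]  node(4,3) S=90.4379 payoff=0.0000 vs cont=2.0289 → 2.0289 [wait]  node(4,4) S=117.1780 payoff=0.0000 vs cont=0.0000 → 0.0000 [wait]  ⇒ S*(4)=41.5781
t_3: node(3,0) S=47.3274 payoff=28.2926 vs cont=28.1532 → 28.2926 [stop]  node(3,1) S=61.3208 payoff=14.2992 vs cont=15.9727 → 15.9727 [wait]  node(3,2) S=79.4517 payoff=0.0000 vs cont=5.9830 → 5.9830 [wait]  node(3,3) S=102.9434 payoff=0.0000 vs cont=1.0582 → 1.0582 [wait]  ⇒ S*(3)=47.3274
t_2: node(2,0) S=53.8716 payoff=21.7484 vs cont=22.3593 → 22.3593 [wait]  node(2,1) S=69.8000 payoff=5.8200 vs cont=11.1787 → 11.1787 [wait]  node(2,2) S=90.4379 payoff=0.0000 vs cont=3.6243 → 3.6243 [wait]  ⇒ S*(2)=-
t_1: node(1,0) S=61.3208 payoff=14.2992 vs cont=16.9828 → 16.9828 [wait]  node(1,1) S=79.4517 payoff=0.0000 vs cont=7.5556 → 7.5556 [wait]  ⇒ S*(1)=-
t_0: node(0,0) S=69.8000 payoff=5.8200 vs cont=12.4541 → 12.4541 [wait]  ⇒ S*(0)=-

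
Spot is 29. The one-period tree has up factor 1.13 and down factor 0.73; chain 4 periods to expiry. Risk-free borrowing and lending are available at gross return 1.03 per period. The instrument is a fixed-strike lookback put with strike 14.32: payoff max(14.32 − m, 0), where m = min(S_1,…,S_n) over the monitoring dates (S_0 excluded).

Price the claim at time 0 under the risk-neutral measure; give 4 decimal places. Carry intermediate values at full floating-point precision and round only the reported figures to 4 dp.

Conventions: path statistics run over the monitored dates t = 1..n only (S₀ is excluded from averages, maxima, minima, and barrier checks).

No-arbitrage gives p* = (R−d)/(u−d) = 0.7500: enumerate every path, weight its payoff by its p*-probability, and discount by R^4.
Enumerate all 2^4 = 16 price paths (U = up ×1.13, D = down ×0.73); each path with k up-moves has probability p*^k·(1−p*)^(4−k).
DDDD: m=8.2355, payoff=6.0845, prob=0.003906
UDDD: m=12.7481, payoff=1.5719, prob=0.011719
DUDD: m=12.7481, payoff=1.5719, prob=0.011719
UUDD: m=19.7333, payoff=0.0000, prob=0.035156
DDUD: m=12.7481, payoff=1.5719, prob=0.011719
UDUD: m=19.7333, payoff=0.0000, prob=0.035156
DUUD: m=19.7333, payoff=0.0000, prob=0.035156
UUUD: m=30.5461, payoff=0.0000, prob=0.105469
DDDU: m=11.2815, payoff=3.0385, prob=0.011719
UDDU: m=17.4631, payoff=0.0000, prob=0.035156
DUDU: m=17.4631, payoff=0.0000, prob=0.035156
UUDU: m=27.0320, payoff=0.0000, prob=0.105469
DDUU: m=15.4541, payoff=0.0000, prob=0.035156
UDUU: m=23.9221, payoff=0.0000, prob=0.105469
DUUU: m=21.1700, payoff=0.0000, prob=0.105469
UUUU: m=32.7700, payoff=0.0000, prob=0.316406
Price = Σ prob·payoff / R^4 = 0.114638 / 1.125509 = 0.1019

price = 0.1019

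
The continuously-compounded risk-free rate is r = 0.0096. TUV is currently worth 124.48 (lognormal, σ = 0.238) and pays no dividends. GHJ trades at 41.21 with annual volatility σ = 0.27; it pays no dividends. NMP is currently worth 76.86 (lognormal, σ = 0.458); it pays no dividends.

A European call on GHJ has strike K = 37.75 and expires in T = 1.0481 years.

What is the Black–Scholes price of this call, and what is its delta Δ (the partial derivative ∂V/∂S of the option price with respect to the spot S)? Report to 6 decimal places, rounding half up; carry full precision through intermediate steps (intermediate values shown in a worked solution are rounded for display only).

σ√T = 0.27·√1.0481 = 0.276417
d₁ = (ln(S/K) + (r+σ²/2)T) / (σ√T) = (ln(41.21/37.75) + (0.0096+0.27²/2)·1.0481) / 0.276417 = (0.087695 + 0.048265) / 0.276417 = 0.491867
d₂ = d₁ − σ√T = 0.491867 − 0.276417 = 0.215450
e^{−rT} = 0.989989
N(d₁) = 0.688593,  N(d₂) = 0.585292
Call price V = S·N(d₁) − K·e^{−rT}·N(d₂) = 28.376928 − 21.873560 = 6.503368
Δ = N(d₁) = 0.688593

price = 6.503368
Δ = 0.688593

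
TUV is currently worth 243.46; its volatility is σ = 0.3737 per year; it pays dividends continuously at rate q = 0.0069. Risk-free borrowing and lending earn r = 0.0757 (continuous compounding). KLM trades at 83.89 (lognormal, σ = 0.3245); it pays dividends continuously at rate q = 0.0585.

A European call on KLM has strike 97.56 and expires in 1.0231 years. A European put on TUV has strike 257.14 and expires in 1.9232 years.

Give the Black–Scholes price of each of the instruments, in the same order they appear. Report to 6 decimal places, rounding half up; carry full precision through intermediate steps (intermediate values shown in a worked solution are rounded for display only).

price(KLM call K=97.56) = 6.287620
price(TUV put K=257.14) = 38.829679

[KLM call K=97.56]
σ√T = 0.3245·√1.0231 = 0.328227
d₁ = (ln(S/K) + (r−q+σ²/2)T) / (σ√T) = (ln(83.89/97.56) + (0.0757−0.0585+0.3245²/2)·1.0231) / 0.328227 = (-0.150961 + 0.071464) / 0.328227 = -0.242203
d₂ = d₁ − σ√T = -0.242203 − 0.328227 = -0.570430
e^{−rT} = 0.925475
e^{−qT} = 0.941905
N(d₁) = 0.404311,  N(d₂) = 0.284193
price = S·e^{−qT}·N(d₁) − K·e^{−rT}·N(d₂) = 31.947220 − 25.659599 = 6.287620
[TUV put K=257.14]
σ√T = 0.3737·√1.9232 = 0.518245
d₁ = (ln(S/K) + (r−q+σ²/2)T) / (σ√T) = (ln(243.46/257.14) + (0.0757−0.0069+0.3737²/2)·1.9232) / 0.518245 = (-0.054668 + 0.266605) / 0.518245 = 0.408952
d₂ = d₁ − σ√T = 0.408952 − 0.518245 = -0.109294
e^{−rT} = 0.864515
e^{−qT} = 0.986818
N(−d₁) = 0.341288,  N(−d₂) = 0.543515
price = K·e^{−rT}·N(−d₂) − S·e^{−qT}·N(−d₁) = 120.824234 − 81.994555 = 38.829679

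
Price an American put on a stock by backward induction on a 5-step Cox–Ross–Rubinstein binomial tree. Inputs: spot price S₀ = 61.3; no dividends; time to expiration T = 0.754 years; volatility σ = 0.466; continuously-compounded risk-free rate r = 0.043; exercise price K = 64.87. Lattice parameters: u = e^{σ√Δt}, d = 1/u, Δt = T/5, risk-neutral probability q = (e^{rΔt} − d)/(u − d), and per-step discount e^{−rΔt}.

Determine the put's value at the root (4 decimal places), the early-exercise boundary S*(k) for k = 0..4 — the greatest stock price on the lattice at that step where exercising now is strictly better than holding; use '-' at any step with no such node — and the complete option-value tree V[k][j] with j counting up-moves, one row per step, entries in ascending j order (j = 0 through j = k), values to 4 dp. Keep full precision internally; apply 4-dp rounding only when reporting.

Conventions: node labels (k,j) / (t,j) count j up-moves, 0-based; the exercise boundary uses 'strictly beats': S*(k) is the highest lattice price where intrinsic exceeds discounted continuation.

price = 11.3079
boundary = - - - 35.6196 42.6854
tree:
11.3079
16.2362 5.9672
22.3661 9.6234 1.9717
29.2504 14.9961 3.7640 0.0000
35.1466 22.1846 7.1855 0.0000 0.0000
40.0668 29.2504 13.7172 0.0000 0.0000 0.0000

Δt=0.15080  u=1.19837  d=0.83447  q=0.47276  discount=0.99354
step 5 (expiry): payoffs max(K−S,0) = 40.0668 29.2504 13.7172 0.0000 0.0000 0.0000
step 4: (k=4,j=0): S=29.7234, K−S=35.1466, hold=34.7274 ⇒ V=35.1466 exercise | (k=4,j=1): S=42.6854, K−S=22.1846, hold=21.7653 ⇒ V=22.1846 exercise | (k=4,j=2): S=61.3000, K−S=3.5700, hold=7.1855 ⇒ V=7.1855 continue | (k=4,j=3): S=88.0322, K−S=0.0000, hold=0.0000 ⇒ V=0.0000 continue | (k=4,j=4): S=126.4221, K−S=0.0000, hold=0.0000 ⇒ V=0.0000 continue  boundary S*=42.6854
step 3: (k=3,j=0): S=35.6196, K−S=29.2504, hold=28.8312 ⇒ V=29.2504 exercise | (k=3,j=1): S=51.1528, K−S=13.7172, hold=14.9961 ⇒ V=14.9961 continue | (k=3,j=2): S=73.4600, K−S=0.0000, hold=3.7640 ⇒ V=3.7640 continue | (k=3,j=3): S=105.4951, K−S=0.0000, hold=0.0000 ⇒ V=0.0000 continue  boundary S*=35.6196
step 2: (k=2,j=0): S=42.6854, K−S=22.1846, hold=22.3661 ⇒ V=22.3661 continue | (k=2,j=1): S=61.3000, K−S=3.5700, hold=9.6234 ⇒ V=9.6234 continue | (k=2,j=2): S=88.0322, K−S=0.0000, hold=1.9717 ⇒ V=1.9717 continue  boundary S*=-
step 1: (k=1,j=0): S=51.1528, K−S=13.7172, hold=16.2362 ⇒ V=16.2362 continue | (k=1,j=1): S=73.4600, K−S=0.0000, hold=5.9672 ⇒ V=5.9672 continue  boundary S*=-
step 0: (k=0,j=0): S=61.3000, K−S=3.5700, hold=11.3079 ⇒ V=11.3079 continue  boundary S*=-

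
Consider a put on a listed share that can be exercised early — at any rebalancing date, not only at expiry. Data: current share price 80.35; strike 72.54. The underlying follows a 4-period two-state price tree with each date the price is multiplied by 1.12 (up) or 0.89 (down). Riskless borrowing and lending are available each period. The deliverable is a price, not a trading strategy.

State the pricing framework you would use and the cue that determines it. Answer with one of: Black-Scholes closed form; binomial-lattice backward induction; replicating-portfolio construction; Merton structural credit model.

Key observation: with exercise allowed before expiry on a discrete up/down model (4 steps from spot 80.35), the strike-72.54 put's value must be rolled back through the tree testing early exercise at each node.

framework: binomial-lattice backward induction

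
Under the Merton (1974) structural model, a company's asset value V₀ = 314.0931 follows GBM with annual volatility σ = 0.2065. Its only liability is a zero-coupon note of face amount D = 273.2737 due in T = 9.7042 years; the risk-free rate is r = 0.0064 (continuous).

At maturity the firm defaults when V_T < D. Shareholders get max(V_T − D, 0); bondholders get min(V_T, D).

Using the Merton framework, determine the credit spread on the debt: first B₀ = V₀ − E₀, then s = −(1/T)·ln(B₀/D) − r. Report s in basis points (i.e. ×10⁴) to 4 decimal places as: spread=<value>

spread=207.0148

With assets at 314.0931 and a single debt payment of 273.2737 at 9.7042 years:
d₁ = [ln(V₀/D) + (r + σ²/2)T] / (σ√T)
   = [ln(314.0931/273.2737) + (0.0064 + 0.5·0.2065²)·9.7042] / (0.2065·√9.7042)
   = [0.139216 + 0.269011] / 0.643280 = 0.634602
d₂ = d₁ − σ√T = 0.634602 − 0.643280 = -0.008677
N(d₁) = 0.737156,  N(d₂) = 0.496538,  e^(−rT) = 0.939782
E₀ = V₀·N(d₁) − D·e^(−rT)·N(d₂)
   = 314.0931·0.737156 − 273.2737·0.939782·0.496538 = 104.015776
B₀ = V₀ − E₀ = 314.0931 − 104.015776 = 210.077324
spread = −(1/T)·ln(B₀/D) − r = −(1/9.7042)·ln(210.077324/273.2737) − 0.0064 = 0.02070148
in basis points: 0.02070148 × 10⁴ = 207.0148 bp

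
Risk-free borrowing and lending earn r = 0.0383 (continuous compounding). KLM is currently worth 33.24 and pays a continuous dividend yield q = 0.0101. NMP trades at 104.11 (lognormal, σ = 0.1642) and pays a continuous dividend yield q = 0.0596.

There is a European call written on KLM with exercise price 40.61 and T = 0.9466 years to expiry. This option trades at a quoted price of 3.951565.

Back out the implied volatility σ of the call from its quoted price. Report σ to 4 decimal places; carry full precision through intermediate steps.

sigma = 0.4778

At σ = 0.4778 the Black–Scholes value reproduces the quote:
σ√T = 0.4778·√0.9466 = 0.464868
d₁ = (ln(S/K) + (r−q+σ²/2)T) / (σ√T) = (ln(33.24/40.61) + (0.0383−0.0101+0.4778²/2)·0.9466) / 0.464868 = (-0.200260 + 0.134745) / 0.464868 = -0.140933
d₂ = d₁ − σ√T = -0.140933 − 0.464868 = -0.605801
e^{−rT} = 0.964395
e^{−qT} = 0.990485
N(d₁) = 0.443961,  N(d₂) = 0.272324
V = S·e^{−qT}·N(d₁) − K·e^{−rT}·N(d₂) = 14.616860 − 10.665295 = 3.951565 (matching the quote); vega is positive throughout, so no other σ reproduces this price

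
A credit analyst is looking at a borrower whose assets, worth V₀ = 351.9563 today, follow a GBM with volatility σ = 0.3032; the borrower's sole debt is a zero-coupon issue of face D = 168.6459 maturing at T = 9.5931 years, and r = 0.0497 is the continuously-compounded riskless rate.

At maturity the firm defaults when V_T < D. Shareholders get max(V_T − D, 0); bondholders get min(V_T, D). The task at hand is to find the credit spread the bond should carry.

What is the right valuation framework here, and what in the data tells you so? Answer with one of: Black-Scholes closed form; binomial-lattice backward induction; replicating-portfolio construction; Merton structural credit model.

framework: Merton structural credit model

Key observation: assets follow a GBM and default happens iff V_T < 168.6459; valuing claims on that split (equity as a call, risky debt as the residual) is the structural model's definition.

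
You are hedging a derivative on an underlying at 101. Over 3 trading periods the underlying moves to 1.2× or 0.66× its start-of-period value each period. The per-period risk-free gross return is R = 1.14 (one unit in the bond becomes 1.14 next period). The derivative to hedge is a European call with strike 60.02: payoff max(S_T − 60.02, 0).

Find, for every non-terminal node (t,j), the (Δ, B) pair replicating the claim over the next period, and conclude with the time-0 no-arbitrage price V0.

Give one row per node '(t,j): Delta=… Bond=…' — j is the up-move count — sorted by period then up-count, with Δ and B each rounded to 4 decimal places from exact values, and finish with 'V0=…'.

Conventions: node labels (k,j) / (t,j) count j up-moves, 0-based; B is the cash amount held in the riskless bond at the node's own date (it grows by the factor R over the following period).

(0,0): Delta=0.9757 Bond=-37.8709
(1,0): Delta=0.7792 Bond=-30.0700
(1,1): Delta=0.9892 Bond=-44.8107
(2,0): Delta=0.0000 Bond=0.0000
(2,1): Delta=0.8327 Bond=-38.5648
(2,2): Delta=1.0000 Bond=-52.6491
V0=60.6775

Risk-neutral probability p* = (R−d)/(u−d) = (1.14−0.66)/(1.2−0.66) = 0.8889.
Expiry values: V(3,0)=0.0000, V(3,1)=0.0000, V(3,2)=35.9704, V(3,3)=114.5080
  t=2,j=0: stock 43.9956 → up 52.7947 (V=0.0000), down 29.0371 (V=0.0000). Price 0.0000; hedge Δ=0.0000, bond B=0.0000.
  t=2,j=1: stock 79.9920 → up 95.9904 (V=35.9704), down 52.7947 (V=0.0000). Price 28.0471; hedge Δ=0.8327, bond B=-38.5648.
  t=2,j=2: stock 145.4400 → up 174.5280 (V=114.5080), down 95.9904 (V=35.9704). Price 92.7909; hedge Δ=1.0000, bond B=-52.6491.
  t=1,j=0: stock 66.6600 → up 79.9920 (V=28.0471), down 43.9956 (V=0.0000). Price 21.8691; hedge Δ=0.7792, bond B=-30.0700.
  t=1,j=1: stock 121.2000 → up 145.4400 (V=92.7909), down 79.9920 (V=28.0471). Price 75.0852; hedge Δ=0.9892, bond B=-44.8107.
  t=0,j=0: stock 101.0000 → up 121.2000 (V=75.0852), down 66.6600 (V=21.8691). Price 60.6775; hedge Δ=0.9757, bond B=-37.8709.
Sanity check at the root: Δ(0,0)·S0 + B(0,0) reproduces V0 = 60.6775.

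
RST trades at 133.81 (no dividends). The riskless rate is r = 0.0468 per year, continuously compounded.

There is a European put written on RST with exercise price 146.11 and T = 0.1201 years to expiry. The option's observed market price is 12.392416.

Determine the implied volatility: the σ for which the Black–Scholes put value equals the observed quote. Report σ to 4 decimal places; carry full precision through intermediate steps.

sigma = 0.2337

At σ = 0.2337 the Black–Scholes value reproduces the quote:
σ√T = 0.2337·√0.1201 = 0.080990
d₁ = (ln(S/K) + (r+σ²/2)T) / (σ√T) = (ln(133.81/146.11) + (0.0468+0.2337²/2)·0.1201) / 0.080990 = (-0.087939 + 0.008900) / 0.080990 = -0.975907
d₂ = d₁ − σ√T = -0.975907 − 0.080990 = -1.056897
e^{−rT} = 0.994395
N(−d₁) = 0.835445,  N(−d₂) = 0.854721
V = K·e^{−rT}·N(−d₂) − S·N(−d₁) = 124.183289 − 111.790873 = 12.392416 (matching the quote); vega is positive throughout, so no other σ reproduces this price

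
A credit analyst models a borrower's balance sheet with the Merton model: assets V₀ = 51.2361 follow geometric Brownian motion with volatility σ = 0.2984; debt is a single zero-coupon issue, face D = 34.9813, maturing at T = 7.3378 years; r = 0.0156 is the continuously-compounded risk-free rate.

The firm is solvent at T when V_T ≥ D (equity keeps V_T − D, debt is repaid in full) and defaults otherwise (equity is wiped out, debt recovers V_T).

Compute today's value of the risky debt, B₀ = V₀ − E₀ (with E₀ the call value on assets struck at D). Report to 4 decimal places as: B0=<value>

B0=26.0973

Work the structural quantities from V₀ = 51.2361 against face 34.9813:
d₁ = [ln(V₀/D) + (r + σ²/2)T] / (σ√T)
   = [ln(51.2361/34.9813) + (0.0156 + 0.5·0.2984²)·7.3378] / (0.2984·√7.3378)
   = [0.381631 + 0.441158] / 0.808317 = 1.017903
d₂ = d₁ − σ√T = 1.017903 − 0.808317 = 0.209586
N(d₁) = 0.845638,  N(d₂) = 0.583005,  e^(−rT) = 0.891839
E₀ = V₀·N(d₁) − D·e^(−rT)·N(d₂)
   = 51.2361·0.845638 − 34.9813·0.891839·0.583005 = 25.138798
B₀ = V₀ − E₀ = 51.2361 − 25.138798 = 26.097302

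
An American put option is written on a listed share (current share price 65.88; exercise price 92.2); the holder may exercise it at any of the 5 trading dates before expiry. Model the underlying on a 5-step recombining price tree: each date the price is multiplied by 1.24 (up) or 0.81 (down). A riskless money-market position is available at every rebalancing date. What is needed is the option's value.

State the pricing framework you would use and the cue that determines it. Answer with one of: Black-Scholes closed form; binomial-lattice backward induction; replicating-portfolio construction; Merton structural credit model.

framework: binomial-lattice backward induction

Key observation: the exercise right at every one of the 5 steps is what matters: each node needs max(92.2 − S, continuation), which only the stepwise tree valuation starting from spot 65.88 delivers.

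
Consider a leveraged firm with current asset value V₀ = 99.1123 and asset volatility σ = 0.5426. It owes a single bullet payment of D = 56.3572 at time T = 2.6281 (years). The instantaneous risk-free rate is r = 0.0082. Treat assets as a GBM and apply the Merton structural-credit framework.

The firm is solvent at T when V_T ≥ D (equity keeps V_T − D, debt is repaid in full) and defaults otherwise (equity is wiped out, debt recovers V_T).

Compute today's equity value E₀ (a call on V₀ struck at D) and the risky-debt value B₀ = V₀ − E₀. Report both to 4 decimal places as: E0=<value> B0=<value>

Equity is a call on the firm's assets struck at D = 56.3572:
d₁ = [ln(V₀/D) + (r + σ²/2)T] / (σ√T)
   = [ln(99.1123/56.3572) + (0.0082 + 0.5·0.5426²)·2.6281] / (0.5426·√2.6281)
   = [0.564544 + 0.408426] / 0.879631 = 1.106111
d₂ = d₁ − σ√T = 1.106111 − 0.879631 = 0.226479
N(d₁) = 0.865661,  N(d₂) = 0.589586,  e^(−rT) = 0.978680
E₀ = V₀·N(d₁) − D·e^(−rT)·N(d₂)
   = 99.1123·0.865661 − 56.3572·0.978680·0.589586 = 53.278629
B₀ = V₀ − E₀ = 99.1123 − 53.278629 = 45.833671

E0=53.2786 B0=45.8337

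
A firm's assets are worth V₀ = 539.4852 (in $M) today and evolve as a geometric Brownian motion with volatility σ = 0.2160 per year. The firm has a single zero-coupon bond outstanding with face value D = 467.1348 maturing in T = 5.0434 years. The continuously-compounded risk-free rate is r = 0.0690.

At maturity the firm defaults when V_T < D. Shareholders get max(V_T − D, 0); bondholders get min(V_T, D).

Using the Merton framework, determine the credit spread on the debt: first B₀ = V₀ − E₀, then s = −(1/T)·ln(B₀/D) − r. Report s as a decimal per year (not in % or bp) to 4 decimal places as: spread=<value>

spread=0.0100

Work the structural quantities from V₀ = 539.4852 against face 467.1348:
d₁ = [ln(V₀/D) + (r + σ²/2)T] / (σ√T)
   = [ln(539.4852/467.1348) + (0.0690 + 0.5·0.2160²)·5.0434] / (0.2160·√5.0434)
   = [0.143997 + 0.465647] / 0.485082 = 1.256786
d₂ = d₁ − σ√T = 1.256786 − 0.485082 = 0.771703
N(d₁) = 0.895584,  N(d₂) = 0.779855,  e^(−rT) = 0.706103
E₀ = V₀·N(d₁) − D·e^(−rT)·N(d₂)
   = 539.4852·0.895584 − 467.1348·0.706103·0.779855 = 225.923159
B₀ = V₀ − E₀ = 539.4852 − 225.923159 = 313.562041
spread = −(1/T)·ln(B₀/D) − r = −(1/5.0434)·ln(313.562041/467.1348) − 0.0690 = 0.01003808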